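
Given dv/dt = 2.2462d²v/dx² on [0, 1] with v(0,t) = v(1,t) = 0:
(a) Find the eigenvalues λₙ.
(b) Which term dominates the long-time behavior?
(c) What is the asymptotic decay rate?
Eigenvalues: λₙ = 2.2462n²π².
First three modes:
  n=1: λ₁ = 2.2462π² ≈ 22.169
  n=2: λ₂ = 8.9848π² ≈ 88.676 (4× faster decay)
  n=3: λ₃ = 20.2158π² ≈ 199.522 (9× faster decay)
As t → ∞, higher modes decay exponentially faster. The n=1 mode dominates: v ~ c₁ sin(πx) e^{-λ₁t}.
Decay rate: λ₁ = 2.2462π² ≈ 22.169.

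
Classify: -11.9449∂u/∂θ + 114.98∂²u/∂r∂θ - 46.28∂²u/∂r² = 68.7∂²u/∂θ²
Rewriting in standard form: -46.28∂²u/∂r² + 114.98∂²u/∂r∂θ - 68.7∂²u/∂θ² - 11.9449∂u/∂θ = 0. Hyperbolic (discriminant = 502.6564).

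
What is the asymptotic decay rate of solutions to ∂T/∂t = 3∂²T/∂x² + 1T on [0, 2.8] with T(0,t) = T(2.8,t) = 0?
Eigenvalues: λₙ = 3n²π²/2.8² - 1.
First three modes:
  n=1: λ₁ = 3π²/2.8² - 1 ≈ 2.777
  n=2: λ₂ = 12π²/2.8² - 1 ≈ 14.107
  n=3: λ₃ = 27π²/2.8² - 1 ≈ 32.99
Since 3π²/2.8² ≈ 3.777 > 1, all λₙ > 0.
The n=1 mode decays slowest → dominates as t → ∞.
Asymptotic: T ~ c₁ sin(πx/2.8) e^{-λ₁t} with decay rate λ₁ ≈ 2.777.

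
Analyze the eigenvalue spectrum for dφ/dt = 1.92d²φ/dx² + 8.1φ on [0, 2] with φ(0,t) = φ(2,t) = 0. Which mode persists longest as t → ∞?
Eigenvalues: λₙ = 1.92n²π²/2² - 8.1.
First three modes:
  n=1: λ₁ = 1.92π²/2² - 8.1 ≈ -3.363
  n=2: λ₂ = 7.68π²/2² - 8.1 ≈ 10.85
  n=3: λ₃ = 17.28π²/2² - 8.1 ≈ 34.537
Since 1.92π²/2² ≈ 4.737 < 8.1, λ₁ < 0.
The n=1 mode grows fastest (−λₙ is largest for n=1) → dominates.
Asymptotic: φ ~ c₁ sin(πx/2) e^{3.363t} (exponential growth at rate −λ₁ ≈ 3.363).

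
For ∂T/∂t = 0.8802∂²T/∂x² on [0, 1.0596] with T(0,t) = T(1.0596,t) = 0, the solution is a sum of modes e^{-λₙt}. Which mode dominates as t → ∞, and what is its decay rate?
Eigenvalues: λₙ = 0.8802n²π²/1.0596².
First three modes:
  n=1: λ₁ = 0.8802π²/1.0596² ≈ 7.737
  n=2: λ₂ = 3.5208π²/1.0596² ≈ 30.95 (4× faster decay)
  n=3: λ₃ = 7.9218π²/1.0596² ≈ 69.637 (9× faster decay)
As t → ∞, higher modes decay exponentially faster. The n=1 mode dominates: T ~ c₁ sin(πx/1.0596) e^{-λ₁t}.
Decay rate: λ₁ = 0.8802π²/1.0596² ≈ 7.737.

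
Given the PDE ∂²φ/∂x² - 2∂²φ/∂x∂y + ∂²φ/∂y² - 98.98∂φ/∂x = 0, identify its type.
The second-order coefficients are A = 1, B = -2, C = 1. Since B² - 4AC = 0 = 0, this is a parabolic PDE.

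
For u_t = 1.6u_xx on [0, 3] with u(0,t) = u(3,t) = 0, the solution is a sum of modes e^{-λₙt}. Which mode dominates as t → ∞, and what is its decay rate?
Eigenvalues: λₙ = 1.6n²π²/3².
First three modes:
  n=1: λ₁ = 1.6π²/3² ≈ 1.755
  n=2: λ₂ = 6.4π²/3² ≈ 7.018 (4× faster decay)
  n=3: λ₃ = 14.4π²/3² ≈ 15.791 (9× faster decay)
As t → ∞, higher modes decay exponentially faster. The n=1 mode dominates: u ~ c₁ sin(πx/3) e^{-λ₁t}.
Decay rate: λ₁ = 1.6π²/3² ≈ 1.755.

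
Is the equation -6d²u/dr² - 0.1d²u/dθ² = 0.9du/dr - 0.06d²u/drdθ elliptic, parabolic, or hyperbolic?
Rewriting in standard form: -6d²u/dr² + 0.06d²u/drdθ - 0.1d²u/dθ² - 0.9du/dr = 0. Computing B² - 4AC with A = -6, B = 0.06, C = -0.1: discriminant = -2.3964 (negative). Answer: elliptic.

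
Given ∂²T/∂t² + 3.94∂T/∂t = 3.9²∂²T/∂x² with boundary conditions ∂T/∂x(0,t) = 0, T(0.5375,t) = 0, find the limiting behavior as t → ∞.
T → 0. Damping (γ=3.94) dissipates energy; oscillations decay exponentially.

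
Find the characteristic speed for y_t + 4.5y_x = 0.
Speed = 4.5. Information travels along x - 4.5t = const (rightward).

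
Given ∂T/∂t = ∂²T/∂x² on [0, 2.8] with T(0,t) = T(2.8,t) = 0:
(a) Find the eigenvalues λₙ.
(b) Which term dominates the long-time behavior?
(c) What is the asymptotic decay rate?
Eigenvalues: λₙ = n²π²/2.8².
First three modes:
  n=1: λ₁ = π²/2.8² ≈ 1.259
  n=2: λ₂ = 4π²/2.8² ≈ 5.036 (4× faster decay)
  n=3: λ₃ = 9π²/2.8² ≈ 11.33 (9× faster decay)
As t → ∞, higher modes decay exponentially faster. The n=1 mode dominates: T ~ c₁ sin(πx/2.8) e^{-λ₁t}.
Decay rate: λ₁ = π²/2.8² ≈ 1.259.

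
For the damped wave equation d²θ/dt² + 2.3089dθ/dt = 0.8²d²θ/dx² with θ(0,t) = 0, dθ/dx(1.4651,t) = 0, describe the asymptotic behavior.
θ → 0. Damping (γ=2.3089) dissipates energy; oscillations decay exponentially.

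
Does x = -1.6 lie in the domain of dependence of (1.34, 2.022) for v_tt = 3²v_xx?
Yes. The domain of dependence is [-4.726, 7.406], and -1.6 ∈ [-4.726, 7.406].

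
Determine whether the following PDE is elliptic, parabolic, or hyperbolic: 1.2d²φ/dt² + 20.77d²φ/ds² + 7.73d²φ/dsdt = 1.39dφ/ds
Rewriting in standard form: 20.77d²φ/ds² + 7.73d²φ/dsdt + 1.2d²φ/dt² - 1.39dφ/ds = 0. Coefficients: A = 20.77, B = 7.73, C = 1.2. B² - 4AC = -39.9431, which is negative, so the equation is elliptic.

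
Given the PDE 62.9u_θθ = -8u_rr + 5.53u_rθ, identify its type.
Rewriting in standard form: 8u_rr - 5.53u_rθ + 62.9u_θθ = 0. The second-order coefficients are A = 8, B = -5.53, C = 62.9. Since B² - 4AC = -1982.2191 < 0, this is an elliptic PDE.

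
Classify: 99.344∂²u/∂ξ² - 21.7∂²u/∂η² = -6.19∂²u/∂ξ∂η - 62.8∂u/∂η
Rewriting in standard form: 99.344∂²u/∂ξ² + 6.19∂²u/∂ξ∂η - 21.7∂²u/∂η² + 62.8∂u/∂η = 0. Hyperbolic (discriminant = 8661.3753).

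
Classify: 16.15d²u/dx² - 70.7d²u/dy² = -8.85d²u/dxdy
Rewriting in standard form: 16.15d²u/dx² + 8.85d²u/dxdy - 70.7d²u/dy² = 0. Hyperbolic (discriminant = 4645.5425).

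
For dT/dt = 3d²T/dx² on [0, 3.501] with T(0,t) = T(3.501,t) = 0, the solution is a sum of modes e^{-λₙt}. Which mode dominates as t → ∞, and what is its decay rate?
Eigenvalues: λₙ = 3n²π²/3.501².
First three modes:
  n=1: λ₁ = 3π²/3.501² ≈ 2.416
  n=2: λ₂ = 12π²/3.501² ≈ 9.663 (4× faster decay)
  n=3: λ₃ = 27π²/3.501² ≈ 21.741 (9× faster decay)
As t → ∞, higher modes decay exponentially faster. The n=1 mode dominates: T ~ c₁ sin(πx/3.501) e^{-λ₁t}.
Decay rate: λ₁ = 3π²/3.501² ≈ 2.416.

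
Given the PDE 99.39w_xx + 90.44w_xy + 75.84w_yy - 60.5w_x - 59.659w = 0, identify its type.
The second-order coefficients are A = 99.39, B = 90.44, C = 75.84. Since B² - 4AC = -21971.5568 < 0, this is an elliptic PDE.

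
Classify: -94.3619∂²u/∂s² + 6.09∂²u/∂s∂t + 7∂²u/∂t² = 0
Hyperbolic (discriminant = 2679.2213).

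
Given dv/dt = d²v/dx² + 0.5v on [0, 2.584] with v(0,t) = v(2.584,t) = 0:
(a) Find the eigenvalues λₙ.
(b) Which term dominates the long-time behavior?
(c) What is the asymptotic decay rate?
Eigenvalues: λₙ = n²π²/2.584² - 0.5.
First three modes:
  n=1: λ₁ = π²/2.584² - 0.5 ≈ 0.978
  n=2: λ₂ = 4π²/2.584² - 0.5 ≈ 5.413
  n=3: λ₃ = 9π²/2.584² - 0.5 ≈ 12.803
Since π²/2.584² ≈ 1.478 > 0.5, all λₙ > 0.
The n=1 mode decays slowest → dominates as t → ∞.
Asymptotic: v ~ c₁ sin(πx/2.584) e^{-λ₁t} with decay rate λ₁ ≈ 0.978.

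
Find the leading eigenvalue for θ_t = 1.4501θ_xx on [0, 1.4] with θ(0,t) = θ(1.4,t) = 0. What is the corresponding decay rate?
Eigenvalues: λₙ = 1.4501n²π²/1.4².
First three modes:
  n=1: λ₁ = 1.4501π²/1.4² ≈ 7.302
  n=2: λ₂ = 5.8004π²/1.4² ≈ 29.208 (4× faster decay)
  n=3: λ₃ = 13.0509π²/1.4² ≈ 65.718 (9× faster decay)
As t → ∞, higher modes decay exponentially faster. The n=1 mode dominates: θ ~ c₁ sin(πx/1.4) e^{-λ₁t}.
Decay rate: λ₁ = 1.4501π²/1.4² ≈ 7.302.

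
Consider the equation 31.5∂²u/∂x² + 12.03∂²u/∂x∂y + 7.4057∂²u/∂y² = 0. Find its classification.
Elliptic. (A = 31.5, B = 12.03, C = 7.4057 gives B² - 4AC = -788.3973.)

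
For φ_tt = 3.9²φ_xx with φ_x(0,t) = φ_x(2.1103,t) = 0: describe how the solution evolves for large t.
φ oscillates about a mean that drifts linearly in t (generically unbounded; no decay). There is no damping, so the nonconstant modes persist as standing waves (energy conserved, no decay). But with Neumann conditions at both ends the constant mode has eigenvalue 0: the spatial mean M(t) of φ satisfies M'' = 0, so M(t) = M(0) + M'(0)·t. Unless the initial velocity has zero mean (∫φ_t(x,0)dx = 0), the solution grows linearly in t (unbounded, though not exponentially); if it does have zero mean, the solution stays bounded and simply oscillates.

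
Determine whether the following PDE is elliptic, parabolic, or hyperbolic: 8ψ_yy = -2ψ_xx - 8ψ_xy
Rewriting in standard form: 2ψ_xx + 8ψ_xy + 8ψ_yy = 0. Coefficients: A = 2, B = 8, C = 8. B² - 4AC = 0, which is zero, so the equation is parabolic.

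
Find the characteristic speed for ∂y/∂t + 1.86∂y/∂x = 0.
Speed = 1.86. Information travels along x - 1.86t = const (rightward).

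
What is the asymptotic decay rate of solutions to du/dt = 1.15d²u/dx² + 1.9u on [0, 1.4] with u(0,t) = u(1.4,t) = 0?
Eigenvalues: λₙ = 1.15n²π²/1.4² - 1.9.
First three modes:
  n=1: λ₁ = 1.15π²/1.4² - 1.9 ≈ 3.891
  n=2: λ₂ = 4.6π²/1.4² - 1.9 ≈ 21.263
  n=3: λ₃ = 10.35π²/1.4² - 1.9 ≈ 50.218
Since 1.15π²/1.4² ≈ 5.791 > 1.9, all λₙ > 0.
The n=1 mode decays slowest → dominates as t → ∞.
Asymptotic: u ~ c₁ sin(πx/1.4) e^{-λ₁t} with decay rate λ₁ ≈ 3.891.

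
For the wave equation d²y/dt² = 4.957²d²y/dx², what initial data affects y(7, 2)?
Domain of dependence: [-2.914, 16.914]. Signals travel at speed 4.957, so data within |x - 7| ≤ 4.957·2 = 9.914 can reach the point.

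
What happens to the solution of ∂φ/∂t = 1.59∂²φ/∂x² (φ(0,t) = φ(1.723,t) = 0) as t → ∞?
φ → 0. Heat diffuses out through both boundaries.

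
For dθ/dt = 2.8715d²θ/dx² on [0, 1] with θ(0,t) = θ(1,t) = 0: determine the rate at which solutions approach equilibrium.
Eigenvalues: λₙ = 2.8715n²π².
First three modes:
  n=1: λ₁ = 2.8715π² ≈ 28.341
  n=2: λ₂ = 11.486π² ≈ 113.362 (4× faster decay)
  n=3: λ₃ = 25.8435π² ≈ 255.065 (9× faster decay)
As t → ∞, higher modes decay exponentially faster. The n=1 mode dominates: θ ~ c₁ sin(πx) e^{-λ₁t}.
Decay rate: λ₁ = 2.8715π² ≈ 28.341.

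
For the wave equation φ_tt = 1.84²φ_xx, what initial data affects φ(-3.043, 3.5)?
Domain of dependence: [-9.483, 3.397]. Signals travel at speed 1.84, so data within |x - -3.043| ≤ 1.84·3.5 = 6.44 can reach the point.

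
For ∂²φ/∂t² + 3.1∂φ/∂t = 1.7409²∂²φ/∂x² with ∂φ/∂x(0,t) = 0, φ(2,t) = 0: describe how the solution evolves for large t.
φ → 0. Damping (γ=3.1) dissipates energy; oscillations decay exponentially.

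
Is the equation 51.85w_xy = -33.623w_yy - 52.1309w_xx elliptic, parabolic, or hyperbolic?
Rewriting in standard form: 52.1309w_xx + 51.85w_xy + 33.623w_yy = 0. Computing B² - 4AC with A = 52.1309, B = 51.85, C = 33.623: discriminant = -4322.7665028 (negative). Answer: elliptic.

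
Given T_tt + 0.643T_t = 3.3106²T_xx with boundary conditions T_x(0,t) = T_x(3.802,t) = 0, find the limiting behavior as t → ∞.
T → constant (steady state). Damping (γ=0.643) dissipates the nonconstant modes; with Neumann BCs the spatial average obeys M''+γM'=0 and tends to a finite limit.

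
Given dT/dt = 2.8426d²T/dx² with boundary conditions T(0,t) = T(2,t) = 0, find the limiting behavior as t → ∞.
T → 0. Heat diffuses out through both boundaries.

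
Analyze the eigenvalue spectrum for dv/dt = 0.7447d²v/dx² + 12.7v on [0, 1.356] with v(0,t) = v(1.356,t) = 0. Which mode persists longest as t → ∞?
Eigenvalues: λₙ = 0.7447n²π²/1.356² - 12.7.
First three modes:
  n=1: λ₁ = 0.7447π²/1.356² - 12.7 ≈ -8.703
  n=2: λ₂ = 2.9788π²/1.356² - 12.7 ≈ 3.289
  n=3: λ₃ = 6.7023π²/1.356² - 12.7 ≈ 23.275
Since 0.7447π²/1.356² ≈ 3.997 < 12.7, λ₁ < 0.
The n=1 mode grows fastest (−λₙ is largest for n=1) → dominates.
Asymptotic: v ~ c₁ sin(πx/1.356) e^{8.703t} (exponential growth at rate −λ₁ ≈ 8.703).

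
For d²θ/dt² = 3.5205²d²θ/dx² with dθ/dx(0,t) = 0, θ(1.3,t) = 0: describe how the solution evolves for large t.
θ oscillates (no decay). Energy is conserved; the solution oscillates indefinitely as standing waves.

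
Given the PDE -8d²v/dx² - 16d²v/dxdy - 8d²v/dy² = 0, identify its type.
The second-order coefficients are A = -8, B = -16, C = -8. Since B² - 4AC = 0 = 0, this is a parabolic PDE.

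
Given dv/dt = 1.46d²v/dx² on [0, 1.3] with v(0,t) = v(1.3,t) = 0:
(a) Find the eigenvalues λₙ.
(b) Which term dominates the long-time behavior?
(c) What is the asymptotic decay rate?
Eigenvalues: λₙ = 1.46n²π²/1.3².
First three modes:
  n=1: λ₁ = 1.46π²/1.3² ≈ 8.526
  n=2: λ₂ = 5.84π²/1.3² ≈ 34.106 (4× faster decay)
  n=3: λ₃ = 13.14π²/1.3² ≈ 76.738 (9× faster decay)
As t → ∞, higher modes decay exponentially faster. The n=1 mode dominates: v ~ c₁ sin(πx/1.3) e^{-λ₁t}.
Decay rate: λ₁ = 1.46π²/1.3² ≈ 8.526.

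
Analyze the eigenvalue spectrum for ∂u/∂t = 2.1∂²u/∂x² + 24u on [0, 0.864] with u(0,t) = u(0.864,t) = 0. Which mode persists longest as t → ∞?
Eigenvalues: λₙ = 2.1n²π²/0.864² - 24.
First three modes:
  n=1: λ₁ = 2.1π²/0.864² - 24 ≈ 3.765
  n=2: λ₂ = 8.4π²/0.864² - 24 ≈ 87.058
  n=3: λ₃ = 18.9π²/0.864² - 24 ≈ 225.881
Since 2.1π²/0.864² ≈ 27.765 > 24, all λₙ > 0.
The n=1 mode decays slowest → dominates as t → ∞.
Asymptotic: u ~ c₁ sin(πx/0.864) e^{-λ₁t} with decay rate λ₁ ≈ 3.765.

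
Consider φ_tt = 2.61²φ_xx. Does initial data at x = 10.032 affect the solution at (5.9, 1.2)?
No. The domain of dependence is [2.768, 9.032], and 10.032 is outside this interval.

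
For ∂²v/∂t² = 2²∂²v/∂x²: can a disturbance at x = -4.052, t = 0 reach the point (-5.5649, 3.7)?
Yes. The domain of dependence is [-12.9649, 1.8351], and -4.052 ∈ [-12.9649, 1.8351].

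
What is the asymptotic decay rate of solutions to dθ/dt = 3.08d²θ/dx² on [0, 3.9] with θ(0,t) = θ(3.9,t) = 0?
Eigenvalues: λₙ = 3.08n²π²/3.9².
First three modes:
  n=1: λ₁ = 3.08π²/3.9² ≈ 1.999
  n=2: λ₂ = 12.32π²/3.9² ≈ 7.994 (4× faster decay)
  n=3: λ₃ = 27.72π²/3.9² ≈ 17.987 (9× faster decay)
As t → ∞, higher modes decay exponentially faster. The n=1 mode dominates: θ ~ c₁ sin(πx/3.9) e^{-λ₁t}.
Decay rate: λ₁ = 3.08π²/3.9² ≈ 1.999.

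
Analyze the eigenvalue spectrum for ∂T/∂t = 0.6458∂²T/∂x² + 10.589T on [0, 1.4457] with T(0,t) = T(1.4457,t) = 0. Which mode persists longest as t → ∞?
Eigenvalues: λₙ = 0.6458n²π²/1.4457² - 10.589.
First three modes:
  n=1: λ₁ = 0.6458π²/1.4457² - 10.589 ≈ -7.539
  n=2: λ₂ = 2.5832π²/1.4457² - 10.589 ≈ 1.609
  n=3: λ₃ = 5.8122π²/1.4457² - 10.589 ≈ 16.857
Since 0.6458π²/1.4457² ≈ 3.05 < 10.589, λ₁ < 0.
The n=1 mode grows fastest (−λₙ is largest for n=1) → dominates.
Asymptotic: T ~ c₁ sin(πx/1.4457) e^{7.539t} (exponential growth at rate −λ₁ ≈ 7.539).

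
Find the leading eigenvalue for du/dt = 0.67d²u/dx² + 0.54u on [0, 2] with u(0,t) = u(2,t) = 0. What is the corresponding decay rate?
Eigenvalues: λₙ = 0.67n²π²/2² - 0.54.
First three modes:
  n=1: λ₁ = 0.67π²/2² - 0.54 ≈ 1.113
  n=2: λ₂ = 2.68π²/2² - 0.54 ≈ 6.073
  n=3: λ₃ = 6.03π²/2² - 0.54 ≈ 14.338
Since 0.67π²/2² ≈ 1.653 > 0.54, all λₙ > 0.
The n=1 mode decays slowest → dominates as t → ∞.
Asymptotic: u ~ c₁ sin(πx/2) e^{-λ₁t} with decay rate λ₁ ≈ 1.113.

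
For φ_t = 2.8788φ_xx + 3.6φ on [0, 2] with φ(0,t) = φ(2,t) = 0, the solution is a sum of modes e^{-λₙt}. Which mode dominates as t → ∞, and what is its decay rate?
Eigenvalues: λₙ = 2.8788n²π²/2² - 3.6.
First three modes:
  n=1: λ₁ = 2.8788π²/2² - 3.6 ≈ 3.503
  n=2: λ₂ = 11.5152π²/2² - 3.6 ≈ 24.813
  n=3: λ₃ = 25.9092π²/2² - 3.6 ≈ 60.328
Since 2.8788π²/2² ≈ 7.103 > 3.6, all λₙ > 0.
The n=1 mode decays slowest → dominates as t → ∞.
Asymptotic: φ ~ c₁ sin(πx/2) e^{-λ₁t} with decay rate λ₁ ≈ 3.503.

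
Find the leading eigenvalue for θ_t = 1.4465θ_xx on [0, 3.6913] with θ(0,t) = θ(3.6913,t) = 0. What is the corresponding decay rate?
Eigenvalues: λₙ = 1.4465n²π²/3.6913².
First three modes:
  n=1: λ₁ = 1.4465π²/3.6913² ≈ 1.048
  n=2: λ₂ = 5.786π²/3.6913² ≈ 4.191 (4× faster decay)
  n=3: λ₃ = 13.0185π²/3.6913² ≈ 9.43 (9× faster decay)
As t → ∞, higher modes decay exponentially faster. The n=1 mode dominates: θ ~ c₁ sin(πx/3.6913) e^{-λ₁t}.
Decay rate: λ₁ = 1.4465π²/3.6913² ≈ 1.048.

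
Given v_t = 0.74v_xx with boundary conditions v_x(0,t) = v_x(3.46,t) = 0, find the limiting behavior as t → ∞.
v → constant (steady state). Heat is conserved (no flux at boundaries); solution approaches the spatial average.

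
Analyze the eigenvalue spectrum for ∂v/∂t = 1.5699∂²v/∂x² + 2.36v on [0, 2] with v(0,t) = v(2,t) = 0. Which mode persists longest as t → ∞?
Eigenvalues: λₙ = 1.5699n²π²/2² - 2.36.
First three modes:
  n=1: λ₁ = 1.5699π²/2² - 2.36 ≈ 1.514
  n=2: λ₂ = 6.2796π²/2² - 2.36 ≈ 13.134
  n=3: λ₃ = 14.1291π²/2² - 2.36 ≈ 32.502
Since 1.5699π²/2² ≈ 3.874 > 2.36, all λₙ > 0.
The n=1 mode decays slowest → dominates as t → ∞.
Asymptotic: v ~ c₁ sin(πx/2) e^{-λ₁t} with decay rate λ₁ ≈ 1.514.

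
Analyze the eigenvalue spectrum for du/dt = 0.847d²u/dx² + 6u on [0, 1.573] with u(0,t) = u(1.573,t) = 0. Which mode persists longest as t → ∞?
Eigenvalues: λₙ = 0.847n²π²/1.573² - 6.
First three modes:
  n=1: λ₁ = 0.847π²/1.573² - 6 ≈ -2.621
  n=2: λ₂ = 3.388π²/1.573² - 6 ≈ 7.514
  n=3: λ₃ = 7.623π²/1.573² - 6 ≈ 24.407
Since 0.847π²/1.573² ≈ 3.379 < 6, λ₁ < 0.
The n=1 mode grows fastest (−λₙ is largest for n=1) → dominates.
Asymptotic: u ~ c₁ sin(πx/1.573) e^{2.621t} (exponential growth at rate −λ₁ ≈ 2.621).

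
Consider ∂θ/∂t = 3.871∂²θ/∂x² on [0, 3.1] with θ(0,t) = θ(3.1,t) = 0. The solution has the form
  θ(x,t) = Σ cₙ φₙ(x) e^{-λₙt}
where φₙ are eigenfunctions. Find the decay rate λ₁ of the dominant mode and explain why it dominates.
Eigenvalues: λₙ = 3.871n²π²/3.1².
First three modes:
  n=1: λ₁ = 3.871π²/3.1² ≈ 3.976
  n=2: λ₂ = 15.484π²/3.1² ≈ 15.902 (4× faster decay)
  n=3: λ₃ = 34.839π²/3.1² ≈ 35.78 (9× faster decay)
As t → ∞, higher modes decay exponentially faster. The n=1 mode dominates: θ ~ c₁ sin(πx/3.1) e^{-λ₁t}.
Decay rate: λ₁ = 3.871π²/3.1² ≈ 3.976.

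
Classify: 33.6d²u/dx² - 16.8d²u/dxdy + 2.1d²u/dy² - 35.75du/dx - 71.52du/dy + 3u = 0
Parabolic (discriminant = 0).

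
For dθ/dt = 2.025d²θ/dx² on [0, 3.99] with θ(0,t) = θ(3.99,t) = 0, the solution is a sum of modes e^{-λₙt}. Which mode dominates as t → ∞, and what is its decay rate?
Eigenvalues: λₙ = 2.025n²π²/3.99².
First three modes:
  n=1: λ₁ = 2.025π²/3.99² ≈ 1.255
  n=2: λ₂ = 8.1π²/3.99² ≈ 5.022 (4× faster decay)
  n=3: λ₃ = 18.225π²/3.99² ≈ 11.299 (9× faster decay)
As t → ∞, higher modes decay exponentially faster. The n=1 mode dominates: θ ~ c₁ sin(πx/3.99) e^{-λ₁t}.
Decay rate: λ₁ = 2.025π²/3.99² ≈ 1.255.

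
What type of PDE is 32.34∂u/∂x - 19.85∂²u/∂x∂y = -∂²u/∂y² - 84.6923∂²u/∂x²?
Rewriting in standard form: 84.6923∂²u/∂x² - 19.85∂²u/∂x∂y + ∂²u/∂y² + 32.34∂u/∂x = 0. With A = 84.6923, B = -19.85, C = 1, the discriminant is 55.2533. This is a hyperbolic PDE.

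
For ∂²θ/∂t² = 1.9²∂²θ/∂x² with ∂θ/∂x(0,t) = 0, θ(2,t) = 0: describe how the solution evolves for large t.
θ oscillates (no decay). Energy is conserved; the solution oscillates indefinitely as standing waves.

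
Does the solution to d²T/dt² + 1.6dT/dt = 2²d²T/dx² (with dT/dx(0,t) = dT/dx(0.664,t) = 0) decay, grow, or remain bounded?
T → constant (steady state). Damping (γ=1.6) dissipates the nonconstant modes; with Neumann BCs the spatial average obeys M''+γM'=0 and tends to a finite limit.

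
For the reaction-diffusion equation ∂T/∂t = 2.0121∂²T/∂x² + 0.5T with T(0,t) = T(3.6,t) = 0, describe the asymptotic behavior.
T → 0. Diffusion dominates reaction (r=0.5 < κπ²/L²≈1.53); solution decays.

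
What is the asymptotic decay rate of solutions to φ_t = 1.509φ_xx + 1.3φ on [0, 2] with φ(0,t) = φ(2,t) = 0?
Eigenvalues: λₙ = 1.509n²π²/2² - 1.3.
First three modes:
  n=1: λ₁ = 1.509π²/2² - 1.3 ≈ 2.423
  n=2: λ₂ = 6.036π²/2² - 1.3 ≈ 13.593
  n=3: λ₃ = 13.581π²/2² - 1.3 ≈ 32.21
Since 1.509π²/2² ≈ 3.723 > 1.3, all λₙ > 0.
The n=1 mode decays slowest → dominates as t → ∞.
Asymptotic: φ ~ c₁ sin(πx/2) e^{-λ₁t} with decay rate λ₁ ≈ 2.423.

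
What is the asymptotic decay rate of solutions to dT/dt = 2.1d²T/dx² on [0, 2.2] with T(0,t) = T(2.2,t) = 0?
Eigenvalues: λₙ = 2.1n²π²/2.2².
First three modes:
  n=1: λ₁ = 2.1π²/2.2² ≈ 4.282
  n=2: λ₂ = 8.4π²/2.2² ≈ 17.129 (4× faster decay)
  n=3: λ₃ = 18.9π²/2.2² ≈ 38.54 (9× faster decay)
As t → ∞, higher modes decay exponentially faster. The n=1 mode dominates: T ~ c₁ sin(πx/2.2) e^{-λ₁t}.
Decay rate: λ₁ = 2.1π²/2.2² ≈ 4.282.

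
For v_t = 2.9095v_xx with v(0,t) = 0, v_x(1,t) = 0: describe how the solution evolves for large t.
v → 0. Heat escapes through the Dirichlet boundary.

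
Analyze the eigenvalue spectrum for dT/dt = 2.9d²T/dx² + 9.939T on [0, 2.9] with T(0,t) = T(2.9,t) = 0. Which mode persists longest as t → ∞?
Eigenvalues: λₙ = 2.9n²π²/2.9² - 9.939.
First three modes:
  n=1: λ₁ = 2.9π²/2.9² - 9.939 ≈ -6.536
  n=2: λ₂ = 11.6π²/2.9² - 9.939 ≈ 3.674
  n=3: λ₃ = 26.1π²/2.9² - 9.939 ≈ 20.691
Since 2.9π²/2.9² ≈ 3.403 < 9.939, λ₁ < 0.
The n=1 mode grows fastest (−λₙ is largest for n=1) → dominates.
Asymptotic: T ~ c₁ sin(πx/2.9) e^{6.536t} (exponential growth at rate −λ₁ ≈ 6.536).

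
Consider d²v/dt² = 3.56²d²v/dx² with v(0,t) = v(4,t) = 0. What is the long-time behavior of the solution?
As t → ∞, v oscillates (no decay). Energy is conserved; the solution oscillates indefinitely as standing waves.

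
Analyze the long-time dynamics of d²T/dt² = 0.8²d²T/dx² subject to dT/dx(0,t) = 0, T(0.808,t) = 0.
Long-time behavior: T oscillates (no decay). Energy is conserved; the solution oscillates indefinitely as standing waves.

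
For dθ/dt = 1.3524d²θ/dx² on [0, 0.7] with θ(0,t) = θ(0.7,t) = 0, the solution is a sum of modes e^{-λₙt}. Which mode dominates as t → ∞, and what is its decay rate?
Eigenvalues: λₙ = 1.3524n²π²/0.7².
First three modes:
  n=1: λ₁ = 1.3524π²/0.7² ≈ 27.24
  n=2: λ₂ = 5.4096π²/0.7² ≈ 108.96 (4× faster decay)
  n=3: λ₃ = 12.1716π²/0.7² ≈ 245.161 (9× faster decay)
As t → ∞, higher modes decay exponentially faster. The n=1 mode dominates: θ ~ c₁ sin(πx/0.7) e^{-λ₁t}.
Decay rate: λ₁ = 1.3524π²/0.7² ≈ 27.24.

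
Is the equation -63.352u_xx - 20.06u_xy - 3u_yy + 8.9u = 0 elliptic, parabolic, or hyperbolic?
Computing B² - 4AC with A = -63.352, B = -20.06, C = -3: discriminant = -357.8204 (negative). Answer: elliptic.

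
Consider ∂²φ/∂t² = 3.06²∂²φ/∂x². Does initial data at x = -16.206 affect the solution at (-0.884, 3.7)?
No. The domain of dependence is [-12.206, 10.438], and -16.206 is outside this interval.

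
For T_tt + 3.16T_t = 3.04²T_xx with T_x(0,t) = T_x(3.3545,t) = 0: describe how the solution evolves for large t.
T → constant (steady state). Damping (γ=3.16) dissipates the nonconstant modes; with Neumann BCs the spatial average obeys M''+γM'=0 and tends to a finite limit.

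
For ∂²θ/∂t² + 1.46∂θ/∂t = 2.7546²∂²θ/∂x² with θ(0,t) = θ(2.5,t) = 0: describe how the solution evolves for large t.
θ → 0. Damping (γ=1.46) dissipates energy; oscillations decay exponentially.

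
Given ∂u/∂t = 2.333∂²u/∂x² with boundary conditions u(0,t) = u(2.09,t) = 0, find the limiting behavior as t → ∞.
u → 0. Heat diffuses out through both boundaries.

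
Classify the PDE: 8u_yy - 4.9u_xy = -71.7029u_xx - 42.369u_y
Rewriting in standard form: 71.7029u_xx - 4.9u_xy + 8u_yy + 42.369u_y = 0. A = 71.7029, B = -4.9, C = 8. Discriminant B² - 4AC = -2270.4828. Since -2270.4828 < 0, elliptic.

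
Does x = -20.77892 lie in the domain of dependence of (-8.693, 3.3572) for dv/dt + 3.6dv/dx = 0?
Yes. The characteristic through (-8.693, 3.3572) passes through x = -20.77892.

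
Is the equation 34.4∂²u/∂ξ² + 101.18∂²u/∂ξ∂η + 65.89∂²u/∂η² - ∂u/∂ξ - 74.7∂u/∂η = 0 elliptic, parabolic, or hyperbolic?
Computing B² - 4AC with A = 34.4, B = 101.18, C = 65.89: discriminant = 1170.9284 (positive). Answer: hyperbolic.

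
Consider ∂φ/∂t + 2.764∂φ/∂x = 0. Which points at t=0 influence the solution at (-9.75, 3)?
A single point: x = -18.042. The characteristic through (-9.75, 3) is x - 2.764t = const, so x = -9.75 - 2.764·3 = -18.042.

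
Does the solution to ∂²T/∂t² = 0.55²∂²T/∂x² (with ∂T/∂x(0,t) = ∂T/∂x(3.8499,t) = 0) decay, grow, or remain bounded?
T oscillates about a mean that drifts linearly in t (generically unbounded; no decay). There is no damping, so the nonconstant modes persist as standing waves (energy conserved, no decay). But with Neumann conditions at both ends the constant mode has eigenvalue 0: the spatial mean M(t) of T satisfies M'' = 0, so M(t) = M(0) + M'(0)·t. Unless the initial velocity has zero mean (∫T_t(x,0)dx = 0), the solution grows linearly in t (unbounded, though not exponentially); if it does have zero mean, the solution stays bounded and simply oscillates.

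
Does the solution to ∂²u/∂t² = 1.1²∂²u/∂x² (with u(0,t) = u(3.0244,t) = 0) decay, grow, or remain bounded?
u oscillates (no decay). Energy is conserved; the solution oscillates indefinitely as standing waves.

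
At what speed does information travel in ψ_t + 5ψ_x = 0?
Speed = 5. Information travels along x - 5t = const (rightward).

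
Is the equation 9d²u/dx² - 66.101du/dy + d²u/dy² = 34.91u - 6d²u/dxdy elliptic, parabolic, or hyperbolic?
Rewriting in standard form: 9d²u/dx² + 6d²u/dxdy + d²u/dy² - 66.101du/dy - 34.91u = 0. Computing B² - 4AC with A = 9, B = 6, C = 1: discriminant = 0 (zero). Answer: parabolic.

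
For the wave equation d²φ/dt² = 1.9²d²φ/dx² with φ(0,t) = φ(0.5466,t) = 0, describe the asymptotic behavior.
φ oscillates (no decay). Energy is conserved; the solution oscillates indefinitely as standing waves.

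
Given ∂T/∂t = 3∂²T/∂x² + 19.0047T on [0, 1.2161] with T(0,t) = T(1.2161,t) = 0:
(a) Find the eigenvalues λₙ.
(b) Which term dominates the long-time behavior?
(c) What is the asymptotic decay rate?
Eigenvalues: λₙ = 3n²π²/1.2161² - 19.0047.
First three modes:
  n=1: λ₁ = 3π²/1.2161² - 19.0047 ≈ 1.016
  n=2: λ₂ = 12π²/1.2161² - 19.0047 ≈ 61.079
  n=3: λ₃ = 27π²/1.2161² - 19.0047 ≈ 161.183
Since 3π²/1.2161² ≈ 20.021 > 19.0047, all λₙ > 0.
The n=1 mode decays slowest → dominates as t → ∞.
Asymptotic: T ~ c₁ sin(πx/1.2161) e^{-λ₁t} with decay rate λ₁ ≈ 1.016.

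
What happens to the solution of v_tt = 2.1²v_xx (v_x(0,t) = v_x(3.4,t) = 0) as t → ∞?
v oscillates about a mean that drifts linearly in t (generically unbounded; no decay). There is no damping, so the nonconstant modes persist as standing waves (energy conserved, no decay). But with Neumann conditions at both ends the constant mode has eigenvalue 0: the spatial mean M(t) of v satisfies M'' = 0, so M(t) = M(0) + M'(0)·t. Unless the initial velocity has zero mean (∫v_t(x,0)dx = 0), the solution grows linearly in t (unbounded, though not exponentially); if it does have zero mean, the solution stays bounded and simply oscillates.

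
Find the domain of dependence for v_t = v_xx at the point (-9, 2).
The entire real line. The heat equation has infinite propagation speed: any initial disturbance instantly affects all points (though exponentially small far away).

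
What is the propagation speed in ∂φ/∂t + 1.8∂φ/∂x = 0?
Speed = 1.8. Information travels along x - 1.8t = const (rightward).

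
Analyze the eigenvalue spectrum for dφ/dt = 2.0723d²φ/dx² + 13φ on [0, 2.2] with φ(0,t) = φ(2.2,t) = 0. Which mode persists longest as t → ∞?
Eigenvalues: λₙ = 2.0723n²π²/2.2² - 13.
First three modes:
  n=1: λ₁ = 2.0723π²/2.2² - 13 ≈ -8.774
  n=2: λ₂ = 8.2892π²/2.2² - 13 ≈ 3.903
  n=3: λ₃ = 18.6507π²/2.2² - 13 ≈ 25.032
Since 2.0723π²/2.2² ≈ 4.226 < 13, λ₁ < 0.
The n=1 mode grows fastest (−λₙ is largest for n=1) → dominates.
Asymptotic: φ ~ c₁ sin(πx/2.2) e^{8.774t} (exponential growth at rate −λ₁ ≈ 8.774).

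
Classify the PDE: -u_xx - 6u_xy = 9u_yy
Rewriting in standard form: -u_xx - 6u_xy - 9u_yy = 0. A = -1, B = -6, C = -9. Discriminant B² - 4AC = 0. Since 0 = 0, parabolic.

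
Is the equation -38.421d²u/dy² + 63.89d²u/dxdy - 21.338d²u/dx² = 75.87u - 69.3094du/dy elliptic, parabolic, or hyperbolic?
Rewriting in standard form: -21.338d²u/dx² + 63.89d²u/dxdy - 38.421d²u/dy² + 69.3094du/dy - 75.87u = 0. Computing B² - 4AC with A = -21.338, B = 63.89, C = -38.421: discriminant = 802.622908 (positive). Answer: hyperbolic.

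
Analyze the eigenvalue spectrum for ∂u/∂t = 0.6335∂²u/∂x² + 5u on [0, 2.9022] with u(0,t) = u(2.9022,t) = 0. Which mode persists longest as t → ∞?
Eigenvalues: λₙ = 0.6335n²π²/2.9022² - 5.
First three modes:
  n=1: λ₁ = 0.6335π²/2.9022² - 5 ≈ -4.258
  n=2: λ₂ = 2.534π²/2.9022² - 5 ≈ -2.031
  n=3: λ₃ = 5.7015π²/2.9022² - 5 ≈ 1.681
Since 0.6335π²/2.9022² ≈ 0.742 < 5, λ₁ < 0.
The n=1 mode grows fastest (−λₙ is largest for n=1) → dominates.
Asymptotic: u ~ c₁ sin(πx/2.9022) e^{4.258t} (exponential growth at rate −λ₁ ≈ 4.258).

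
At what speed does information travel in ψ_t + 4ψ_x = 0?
Speed = 4. Information travels along x - 4t = const (rightward).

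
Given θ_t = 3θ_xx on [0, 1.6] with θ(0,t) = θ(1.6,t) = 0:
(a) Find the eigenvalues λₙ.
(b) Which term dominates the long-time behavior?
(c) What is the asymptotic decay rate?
Eigenvalues: λₙ = 3n²π²/1.6².
First three modes:
  n=1: λ₁ = 3π²/1.6² ≈ 11.566
  n=2: λ₂ = 12π²/1.6² ≈ 46.264 (4× faster decay)
  n=3: λ₃ = 27π²/1.6² ≈ 104.093 (9× faster decay)
As t → ∞, higher modes decay exponentially faster. The n=1 mode dominates: θ ~ c₁ sin(πx/1.6) e^{-λ₁t}.
Decay rate: λ₁ = 3π²/1.6² ≈ 11.566.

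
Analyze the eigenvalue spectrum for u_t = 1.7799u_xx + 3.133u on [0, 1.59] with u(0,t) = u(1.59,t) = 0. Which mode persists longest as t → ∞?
Eigenvalues: λₙ = 1.7799n²π²/1.59² - 3.133.
First three modes:
  n=1: λ₁ = 1.7799π²/1.59² - 3.133 ≈ 3.816
  n=2: λ₂ = 7.1196π²/1.59² - 3.133 ≈ 24.662
  n=3: λ₃ = 16.0191π²/1.59² - 3.133 ≈ 59.405
Since 1.7799π²/1.59² ≈ 6.949 > 3.133, all λₙ > 0.
The n=1 mode decays slowest → dominates as t → ∞.
Asymptotic: u ~ c₁ sin(πx/1.59) e^{-λ₁t} with decay rate λ₁ ≈ 3.816.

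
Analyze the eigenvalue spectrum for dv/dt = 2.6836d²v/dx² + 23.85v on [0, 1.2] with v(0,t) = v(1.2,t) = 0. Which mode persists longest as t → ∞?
Eigenvalues: λₙ = 2.6836n²π²/1.2² - 23.85.
First three modes:
  n=1: λ₁ = 2.6836π²/1.2² - 23.85 ≈ -5.457
  n=2: λ₂ = 10.7344π²/1.2² - 23.85 ≈ 49.722
  n=3: λ₃ = 24.1524π²/1.2² - 23.85 ≈ 141.688
Since 2.6836π²/1.2² ≈ 18.393 < 23.85, λ₁ < 0.
The n=1 mode grows fastest (−λₙ is largest for n=1) → dominates.
Asymptotic: v ~ c₁ sin(πx/1.2) e^{5.457t} (exponential growth at rate −λ₁ ≈ 5.457).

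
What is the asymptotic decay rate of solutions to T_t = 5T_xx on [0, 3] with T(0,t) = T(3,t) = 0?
Eigenvalues: λₙ = 5n²π²/3².
First three modes:
  n=1: λ₁ = 5π²/3² ≈ 5.483
  n=2: λ₂ = 20π²/3² ≈ 21.932 (4× faster decay)
  n=3: λ₃ = 45π²/3² ≈ 49.348 (9× faster decay)
As t → ∞, higher modes decay exponentially faster. The n=1 mode dominates: T ~ c₁ sin(πx/3) e^{-λ₁t}.
Decay rate: λ₁ = 5π²/3² ≈ 5.483.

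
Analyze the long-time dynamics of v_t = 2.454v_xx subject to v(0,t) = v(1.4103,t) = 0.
Long-time behavior: v → 0. Heat diffuses out through both boundaries.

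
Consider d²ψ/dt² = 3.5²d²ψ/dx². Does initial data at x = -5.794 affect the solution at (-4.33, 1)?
Yes. The domain of dependence is [-7.83, -0.83], and -5.794 ∈ [-7.83, -0.83].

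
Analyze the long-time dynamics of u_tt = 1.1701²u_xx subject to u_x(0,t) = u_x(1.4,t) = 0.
Long-time behavior: u oscillates about a mean that drifts linearly in t (generically unbounded; no decay). There is no damping, so the nonconstant modes persist as standing waves (energy conserved, no decay). But with Neumann conditions at both ends the constant mode has eigenvalue 0: the spatial mean M(t) of u satisfies M'' = 0, so M(t) = M(0) + M'(0)·t. Unless the initial velocity has zero mean (∫u_t(x,0)dx = 0), the solution grows linearly in t (unbounded, though not exponentially); if it does have zero mean, the solution stays bounded and simply oscillates.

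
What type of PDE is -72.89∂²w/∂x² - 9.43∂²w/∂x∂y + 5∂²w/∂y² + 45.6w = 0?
With A = -72.89, B = -9.43, C = 5, the discriminant is 1546.7249. This is a hyperbolic PDE.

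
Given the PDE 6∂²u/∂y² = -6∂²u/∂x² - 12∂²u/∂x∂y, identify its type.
Rewriting in standard form: 6∂²u/∂x² + 12∂²u/∂x∂y + 6∂²u/∂y² = 0. The second-order coefficients are A = 6, B = 12, C = 6. Since B² - 4AC = 0 = 0, this is a parabolic PDE.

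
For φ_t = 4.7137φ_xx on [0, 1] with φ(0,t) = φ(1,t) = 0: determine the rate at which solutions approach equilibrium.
Eigenvalues: λₙ = 4.7137n²π².
First three modes:
  n=1: λ₁ = 4.7137π² ≈ 46.522
  n=2: λ₂ = 18.8548π² ≈ 186.089 (4× faster decay)
  n=3: λ₃ = 42.4233π² ≈ 418.701 (9× faster decay)
As t → ∞, higher modes decay exponentially faster. The n=1 mode dominates: φ ~ c₁ sin(πx) e^{-λ₁t}.
Decay rate: λ₁ = 4.7137π² ≈ 46.522.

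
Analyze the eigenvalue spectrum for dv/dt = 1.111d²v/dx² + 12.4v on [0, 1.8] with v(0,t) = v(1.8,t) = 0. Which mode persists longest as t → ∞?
Eigenvalues: λₙ = 1.111n²π²/1.8² - 12.4.
First three modes:
  n=1: λ₁ = 1.111π²/1.8² - 12.4 ≈ -9.016
  n=2: λ₂ = 4.444π²/1.8² - 12.4 ≈ 1.137
  n=3: λ₃ = 9.999π²/1.8² - 12.4 ≈ 18.059
Since 1.111π²/1.8² ≈ 3.384 < 12.4, λ₁ < 0.
The n=1 mode grows fastest (−λₙ is largest for n=1) → dominates.
Asymptotic: v ~ c₁ sin(πx/1.8) e^{9.016t} (exponential growth at rate −λ₁ ≈ 9.016).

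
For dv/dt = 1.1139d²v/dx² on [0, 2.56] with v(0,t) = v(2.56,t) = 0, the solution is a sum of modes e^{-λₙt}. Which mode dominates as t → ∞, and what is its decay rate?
Eigenvalues: λₙ = 1.1139n²π²/2.56².
First three modes:
  n=1: λ₁ = 1.1139π²/2.56² ≈ 1.678
  n=2: λ₂ = 4.4556π²/2.56² ≈ 6.71 (4× faster decay)
  n=3: λ₃ = 10.0251π²/2.56² ≈ 15.098 (9× faster decay)
As t → ∞, higher modes decay exponentially faster. The n=1 mode dominates: v ~ c₁ sin(πx/2.56) e^{-λ₁t}.
Decay rate: λ₁ = 1.1139π²/2.56² ≈ 1.678.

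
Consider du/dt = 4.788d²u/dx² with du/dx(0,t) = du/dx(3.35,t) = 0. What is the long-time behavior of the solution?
As t → ∞, u → constant (steady state). Heat is conserved (no flux at boundaries); solution approaches the spatial average.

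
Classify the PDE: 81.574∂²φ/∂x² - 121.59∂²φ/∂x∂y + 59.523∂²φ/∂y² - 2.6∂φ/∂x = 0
A = 81.574, B = -121.59, C = 59.523. Discriminant B² - 4AC = -4637.988708. Since -4637.988708 < 0, elliptic.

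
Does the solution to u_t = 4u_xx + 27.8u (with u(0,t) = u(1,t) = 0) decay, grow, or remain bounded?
u → 0. Diffusion dominates reaction (r=27.8 < κπ²/L²≈39.48); solution decays.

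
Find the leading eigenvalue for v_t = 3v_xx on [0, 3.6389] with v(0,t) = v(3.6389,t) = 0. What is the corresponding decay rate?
Eigenvalues: λₙ = 3n²π²/3.6389².
First three modes:
  n=1: λ₁ = 3π²/3.6389² ≈ 2.236
  n=2: λ₂ = 12π²/3.6389² ≈ 8.944 (4× faster decay)
  n=3: λ₃ = 27π²/3.6389² ≈ 20.124 (9× faster decay)
As t → ∞, higher modes decay exponentially faster. The n=1 mode dominates: v ~ c₁ sin(πx/3.6389) e^{-λ₁t}.
Decay rate: λ₁ = 3π²/3.6389² ≈ 2.236.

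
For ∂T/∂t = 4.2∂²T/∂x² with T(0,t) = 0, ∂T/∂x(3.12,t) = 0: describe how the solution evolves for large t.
T → 0. Heat escapes through the Dirichlet boundary.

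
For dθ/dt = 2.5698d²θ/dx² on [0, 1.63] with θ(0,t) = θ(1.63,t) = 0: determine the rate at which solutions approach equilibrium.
Eigenvalues: λₙ = 2.5698n²π²/1.63².
First three modes:
  n=1: λ₁ = 2.5698π²/1.63² ≈ 9.546
  n=2: λ₂ = 10.2792π²/1.63² ≈ 38.184 (4× faster decay)
  n=3: λ₃ = 23.1282π²/1.63² ≈ 85.914 (9× faster decay)
As t → ∞, higher modes decay exponentially faster. The n=1 mode dominates: θ ~ c₁ sin(πx/1.63) e^{-λ₁t}.
Decay rate: λ₁ = 2.5698π²/1.63² ≈ 9.546.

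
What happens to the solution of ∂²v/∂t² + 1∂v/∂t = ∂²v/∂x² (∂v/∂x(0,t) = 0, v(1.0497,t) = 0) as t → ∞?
v → 0. Damping (γ=1) dissipates energy; oscillations decay exponentially.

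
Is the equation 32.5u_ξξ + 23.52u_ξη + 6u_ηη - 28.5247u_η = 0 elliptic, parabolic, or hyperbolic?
Computing B² - 4AC with A = 32.5, B = 23.52, C = 6: discriminant = -226.8096 (negative). Answer: elliptic.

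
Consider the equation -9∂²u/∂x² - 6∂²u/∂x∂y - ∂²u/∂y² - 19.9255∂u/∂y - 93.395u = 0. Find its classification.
Parabolic. (A = -9, B = -6, C = -1 gives B² - 4AC = 0.)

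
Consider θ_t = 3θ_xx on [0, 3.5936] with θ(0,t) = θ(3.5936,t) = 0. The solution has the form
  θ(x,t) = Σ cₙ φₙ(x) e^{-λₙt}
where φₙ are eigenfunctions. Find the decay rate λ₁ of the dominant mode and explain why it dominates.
Eigenvalues: λₙ = 3n²π²/3.5936².
First three modes:
  n=1: λ₁ = 3π²/3.5936² ≈ 2.293
  n=2: λ₂ = 12π²/3.5936² ≈ 9.171 (4× faster decay)
  n=3: λ₃ = 27π²/3.5936² ≈ 20.635 (9× faster decay)
As t → ∞, higher modes decay exponentially faster. The n=1 mode dominates: θ ~ c₁ sin(πx/3.5936) e^{-λ₁t}.
Decay rate: λ₁ = 3π²/3.5936² ≈ 2.293.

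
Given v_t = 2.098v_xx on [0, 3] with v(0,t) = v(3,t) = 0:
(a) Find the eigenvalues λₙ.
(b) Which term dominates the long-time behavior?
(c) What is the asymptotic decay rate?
Eigenvalues: λₙ = 2.098n²π²/3².
First three modes:
  n=1: λ₁ = 2.098π²/3² ≈ 2.301
  n=2: λ₂ = 8.392π²/3² ≈ 9.203 (4× faster decay)
  n=3: λ₃ = 18.882π²/3² ≈ 20.706 (9× faster decay)
As t → ∞, higher modes decay exponentially faster. The n=1 mode dominates: v ~ c₁ sin(πx/3) e^{-λ₁t}.
Decay rate: λ₁ = 2.098π²/3² ≈ 2.301.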